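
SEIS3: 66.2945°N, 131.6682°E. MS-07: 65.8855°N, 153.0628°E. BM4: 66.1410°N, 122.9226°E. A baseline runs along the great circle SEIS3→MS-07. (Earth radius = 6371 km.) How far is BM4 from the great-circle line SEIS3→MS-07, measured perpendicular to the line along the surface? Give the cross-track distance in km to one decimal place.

58.9 km

δ₁₃ = central angle SEIS3→BM4 = 0.061562 rad  (haversine)
θ₁₃ = bearing SEIS3→BM4 = 271.515°,  θ₁₂ = bearing SEIS3→MS-07 = 82.871°
dₓₜ = R·arcsin(sin δ₁₃ · sin(θ₁₃ − θ₁₂)) = 6371·arcsin(0.06152·sin(188.644°)) = -58.912 km
|dₓₜ| = 58.912 km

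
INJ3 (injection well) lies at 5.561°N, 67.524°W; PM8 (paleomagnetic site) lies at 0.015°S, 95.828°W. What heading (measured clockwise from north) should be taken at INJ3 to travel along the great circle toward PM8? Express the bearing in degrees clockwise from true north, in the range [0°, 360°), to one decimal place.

259.8°

Δλ = -28.3040°
y = sin Δλ · cos φ₂ = -0.474150
x = cos φ₁ sin φ₂ − sin φ₁ cos φ₂ cos Δλ = -0.085580
θ = atan2(y, x) = -100.2313° → 259.7687° (mod 360°)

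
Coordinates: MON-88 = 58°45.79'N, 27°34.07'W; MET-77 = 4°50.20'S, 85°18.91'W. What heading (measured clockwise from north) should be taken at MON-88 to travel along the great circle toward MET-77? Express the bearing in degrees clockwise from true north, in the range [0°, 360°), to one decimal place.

MON-88: φ = +58.76317°, λ = -27.56783°
MET-77: φ = -4.83667°, λ = -85.31517°
Δλ = -57.7473°
y = sin Δλ · cos φ₂ = -0.842692
x = cos φ₁ sin φ₂ − sin φ₁ cos φ₂ cos Δλ = -0.498390
θ = atan2(y, x) = -120.6012° → 239.3988° (mod 360°)

239.4°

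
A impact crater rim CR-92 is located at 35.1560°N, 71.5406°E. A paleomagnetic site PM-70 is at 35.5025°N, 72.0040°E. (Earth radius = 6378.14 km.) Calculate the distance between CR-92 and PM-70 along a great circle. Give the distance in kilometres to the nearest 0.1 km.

Δφ = 0.3465°,  Δλ = 0.4634°
a = sin²(Δφ/2) + cos φ₁ cos φ₂ sin²(Δλ/2) = 0.000020
c = 2·arcsin(√a) = 0.008951 rad = 0.5128°
d = R·c = 6378.14 × 0.008951 = 57.1 km

57.1 km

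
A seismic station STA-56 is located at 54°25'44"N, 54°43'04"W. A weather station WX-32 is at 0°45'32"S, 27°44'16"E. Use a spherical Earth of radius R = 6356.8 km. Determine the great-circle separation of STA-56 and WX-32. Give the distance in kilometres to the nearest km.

STA-56: φ = +54.42889°, λ = -54.71778°
WX-32: φ = -0.75889°, λ = +27.73778°
Δφ = -55.1878°,  Δλ = 82.4556°
a = sin²(Δφ/2) + cos φ₁ cos φ₂ sin²(Δλ/2) = 0.467202
c = 2·arcsin(√a) = 1.505153 rad = 86.2389°
d = R·c = 6356.8 × 1.505153 = 9568.0 km

9568 km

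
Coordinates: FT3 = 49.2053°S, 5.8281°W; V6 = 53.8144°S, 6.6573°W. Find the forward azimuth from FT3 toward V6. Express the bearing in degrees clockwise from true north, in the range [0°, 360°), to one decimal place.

186.1°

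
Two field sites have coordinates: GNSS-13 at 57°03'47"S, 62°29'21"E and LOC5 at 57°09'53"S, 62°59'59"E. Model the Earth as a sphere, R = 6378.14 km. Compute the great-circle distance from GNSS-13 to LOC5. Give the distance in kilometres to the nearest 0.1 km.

GNSS-13: φ = -57.06306°, λ = +62.48917°
LOC5: φ = -57.16472°, λ = +62.99972°
Δφ = -0.1017°,  Δλ = 0.5106°
a = sin²(Δφ/2) + cos φ₁ cos φ₂ sin²(Δλ/2) = 0.000007
c = 2·arcsin(√a) = 0.005153 rad = 0.2953°
d = R·c = 6378.14 × 0.005153 = 32.9 km

32.9 km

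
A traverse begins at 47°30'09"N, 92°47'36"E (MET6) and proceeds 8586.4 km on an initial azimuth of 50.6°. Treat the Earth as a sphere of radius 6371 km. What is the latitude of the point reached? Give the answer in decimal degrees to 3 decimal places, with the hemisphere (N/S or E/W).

35.541°N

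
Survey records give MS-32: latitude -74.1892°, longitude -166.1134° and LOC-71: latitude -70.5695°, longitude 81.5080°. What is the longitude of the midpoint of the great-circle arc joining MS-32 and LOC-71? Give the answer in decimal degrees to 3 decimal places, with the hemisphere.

129.248°E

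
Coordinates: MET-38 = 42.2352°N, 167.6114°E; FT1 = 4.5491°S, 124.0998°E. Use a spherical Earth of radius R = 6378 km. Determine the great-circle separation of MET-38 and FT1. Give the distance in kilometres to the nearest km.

6811 km

Δφ = -46.7843°,  Δλ = -43.5116°
a = sin²(Δφ/2) + cos φ₁ cos φ₂ sin²(Δλ/2) = 0.259023
c = 2·arcsin(√a) = 1.067913 rad = 61.1869°
d = R·c = 6378 × 1.067913 = 6811.1 km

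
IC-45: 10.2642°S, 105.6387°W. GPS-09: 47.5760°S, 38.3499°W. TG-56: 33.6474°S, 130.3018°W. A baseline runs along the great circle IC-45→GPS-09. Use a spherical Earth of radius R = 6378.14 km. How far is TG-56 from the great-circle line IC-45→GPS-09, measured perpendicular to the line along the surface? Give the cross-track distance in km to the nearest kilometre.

3588 km

δ₁₃ = central angle IC-45→TG-56 = 0.567687 rad  (haversine)
θ₁₃ = bearing IC-45→TG-56 = 220.245°,  θ₁₂ = bearing IC-45→GPS-09 = 137.535°
dₓₜ = R·arcsin(sin δ₁₃ · sin(θ₁₃ − θ₁₂)) = 6378.14·arcsin(0.53768·sin(82.710°)) = 3587.966 km
|dₓₜ| = 3587.966 km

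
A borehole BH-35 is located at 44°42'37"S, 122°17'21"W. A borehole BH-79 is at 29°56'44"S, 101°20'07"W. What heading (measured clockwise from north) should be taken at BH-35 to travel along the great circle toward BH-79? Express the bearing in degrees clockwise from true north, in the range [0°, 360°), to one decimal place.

BH-35: φ = -44.71028°, λ = -122.28917°
BH-79: φ = -29.94556°, λ = -101.33528°
Δλ = 20.9539°
y = sin Δλ · cos φ₂ = 0.309875
x = cos φ₁ sin φ₂ − sin φ₁ cos φ₂ cos Δλ = 0.214537
θ = atan2(y, x) = 55.3039° → 55.3039° (mod 360°)

55.3°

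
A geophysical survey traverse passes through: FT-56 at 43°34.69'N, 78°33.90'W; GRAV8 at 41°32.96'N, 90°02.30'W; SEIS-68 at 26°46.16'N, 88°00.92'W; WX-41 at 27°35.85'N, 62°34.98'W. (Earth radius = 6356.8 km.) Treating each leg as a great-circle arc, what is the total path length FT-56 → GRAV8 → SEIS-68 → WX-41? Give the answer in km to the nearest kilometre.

FT-56: φ = +43.57817°, λ = -78.56500°
GRAV8: φ = +41.54933°, λ = -90.03833°
SEIS-68: φ = +26.76933°, λ = -88.01533°
WX-41: φ = +27.59750°, λ = -62.58300°
FT-56→GRAV8: c = 0.151542 rad, d = 963.32 km
GRAV8→SEIS-68: c = 0.259587 rad, d = 1650.14 km
SEIS-68→WX-41: c = 0.394423 rad, d = 2507.27 km
Total = 963.32 + 1650.14 + 2507.27 = 5120.73 km

5121 km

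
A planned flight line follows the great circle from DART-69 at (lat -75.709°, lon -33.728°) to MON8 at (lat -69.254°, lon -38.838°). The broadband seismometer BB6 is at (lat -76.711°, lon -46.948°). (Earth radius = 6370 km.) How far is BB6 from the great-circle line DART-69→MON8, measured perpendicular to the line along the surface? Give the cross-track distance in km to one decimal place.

δ₁₃ = central angle DART-69→BB6 = 0.057568 rad  (haversine)
θ₁₃ = bearing DART-69→BB6 = 246.013°,  θ₁₂ = bearing DART-69→MON8 = 344.141°
dₓₜ = R·arcsin(sin δ₁₃ · sin(θ₁₃ − θ₁₂)) = 6370·arcsin(0.05754·sin(-98.128°)) = -363.023 km
|dₓₜ| = 363.023 km

363.0 km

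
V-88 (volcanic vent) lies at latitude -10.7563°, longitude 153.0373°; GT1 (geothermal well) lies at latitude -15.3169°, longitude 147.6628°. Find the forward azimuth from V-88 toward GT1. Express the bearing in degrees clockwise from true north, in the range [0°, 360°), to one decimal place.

Δλ = -5.3745°
y = sin Δλ · cos φ₂ = -0.090338
x = cos φ₁ sin φ₂ − sin φ₁ cos φ₂ cos Δλ = -0.080305
θ = atan2(y, x) = -131.6350° → 228.3650° (mod 360°)

228.4°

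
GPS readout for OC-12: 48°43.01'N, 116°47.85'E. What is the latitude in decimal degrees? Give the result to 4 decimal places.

48° + 43.01′/60 = 48 + 0.71683 = 48.7168°

48.7168°N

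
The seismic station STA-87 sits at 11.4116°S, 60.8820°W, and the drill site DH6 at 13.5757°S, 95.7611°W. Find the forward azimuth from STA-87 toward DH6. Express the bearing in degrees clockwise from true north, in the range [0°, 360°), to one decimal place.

Δλ = -34.8791°
y = sin Δλ · cos φ₂ = -0.555870
x = cos φ₁ sin φ₂ − sin φ₁ cos φ₂ cos Δλ = -0.072311
θ = atan2(y, x) = -97.4118° → 262.5882° (mod 360°)

262.6°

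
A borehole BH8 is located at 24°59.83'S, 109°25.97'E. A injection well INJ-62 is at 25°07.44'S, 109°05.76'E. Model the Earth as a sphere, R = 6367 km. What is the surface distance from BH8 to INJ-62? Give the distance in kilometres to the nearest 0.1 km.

BH8: φ = -24.99717°, λ = +109.43283°
INJ-62: φ = -25.12400°, λ = +109.09600°
Δφ = -0.1268°,  Δλ = -0.3368°
a = sin²(Δφ/2) + cos φ₁ cos φ₂ sin²(Δλ/2) = 0.000008
c = 2·arcsin(√a) = 0.005767 rad = 0.3304°
d = R·c = 6367 × 0.005767 = 36.7 km

36.7 km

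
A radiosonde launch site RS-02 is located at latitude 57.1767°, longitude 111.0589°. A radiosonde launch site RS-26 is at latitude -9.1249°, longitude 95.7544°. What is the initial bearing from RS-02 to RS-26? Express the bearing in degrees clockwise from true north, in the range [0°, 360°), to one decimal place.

196.4°

Δλ = -15.3045°
y = sin Δλ · cos φ₂ = -0.260609
x = cos φ₁ sin φ₂ − sin φ₁ cos φ₂ cos Δλ = -0.886249
θ = atan2(y, x) = -163.6136° → 196.3864° (mod 360°)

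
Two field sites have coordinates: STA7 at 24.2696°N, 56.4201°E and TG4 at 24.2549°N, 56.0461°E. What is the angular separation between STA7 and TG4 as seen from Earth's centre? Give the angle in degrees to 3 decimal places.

0.341°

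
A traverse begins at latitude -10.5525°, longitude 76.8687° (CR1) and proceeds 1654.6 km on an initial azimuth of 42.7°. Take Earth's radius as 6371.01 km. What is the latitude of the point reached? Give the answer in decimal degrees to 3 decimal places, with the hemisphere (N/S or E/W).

0.489°N

δ = d/R = 1654.6/6371.01 = 0.259708 rad
φ₂ = arcsin(sin φ₁ cos δ + cos φ₁ sin δ cos θ)
   = arcsin(-0.18314·0.96647 + 0.98309·0.25680·0.73491) = 0.48919°
λ₂ = λ₁ + atan2(sin θ sin δ cos φ₁, cos δ − sin φ₁ sin φ₂) = 86.89827°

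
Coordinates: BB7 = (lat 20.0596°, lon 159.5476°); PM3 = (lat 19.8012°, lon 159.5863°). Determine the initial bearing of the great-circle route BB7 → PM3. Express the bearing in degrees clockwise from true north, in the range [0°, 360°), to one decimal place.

Δλ = 0.0387°
y = sin Δλ · cos φ₂ = 0.000636
x = cos φ₁ sin φ₂ − sin φ₁ cos φ₂ cos Δλ = -0.004510
θ = atan2(y, x) = 171.9790° → 171.9790° (mod 360°)

172.0°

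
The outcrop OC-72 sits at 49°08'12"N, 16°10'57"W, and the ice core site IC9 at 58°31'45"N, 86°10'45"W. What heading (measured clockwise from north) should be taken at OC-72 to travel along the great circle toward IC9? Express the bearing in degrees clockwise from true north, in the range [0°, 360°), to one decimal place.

OC-72: φ = +49.13667°, λ = -16.18250°
IC9: φ = +58.52917°, λ = -86.17917°
Δλ = -69.9967°
y = sin Δλ · cos φ₂ = -0.490570
x = cos φ₁ sin φ₂ − sin φ₁ cos φ₂ cos Δλ = 0.422961
θ = atan2(y, x) = -49.2327° → 310.7673° (mod 360°)

310.8°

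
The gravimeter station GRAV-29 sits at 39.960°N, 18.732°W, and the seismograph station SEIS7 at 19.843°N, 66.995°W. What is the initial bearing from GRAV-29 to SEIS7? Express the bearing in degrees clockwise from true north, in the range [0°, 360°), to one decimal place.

Δλ = -48.2630°
y = sin Δλ · cos φ₂ = -0.701903
x = cos φ₁ sin φ₂ − sin φ₁ cos φ₂ cos Δλ = -0.141989
θ = atan2(y, x) = -101.4361° → 258.5639° (mod 360°)

258.6°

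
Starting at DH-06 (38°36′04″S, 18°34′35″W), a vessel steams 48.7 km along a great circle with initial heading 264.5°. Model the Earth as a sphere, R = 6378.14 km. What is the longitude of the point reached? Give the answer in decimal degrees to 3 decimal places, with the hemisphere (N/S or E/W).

DH-06: φ = -38.60111°, λ = -18.57639°
δ = d/R = 48.7/6378.14 = 0.007635 rad
φ₂ = arcsin(sin φ₁ cos δ + cos φ₁ sin δ cos θ)
   = arcsin(-0.62389·0.99997 + 0.78151·0.00764·-0.09585) = -38.64172°
λ₂ = λ₁ + atan2(sin θ sin δ cos φ₁, cos δ − sin φ₁ sin φ₂) = -19.13392°

19.134°W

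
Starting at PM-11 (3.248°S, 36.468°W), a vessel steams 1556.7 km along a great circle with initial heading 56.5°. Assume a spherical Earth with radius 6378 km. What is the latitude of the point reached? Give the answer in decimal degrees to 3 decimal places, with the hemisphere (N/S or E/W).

4.484°N

δ = d/R = 1556.7/6378 = 0.244073 rad
φ₂ = arcsin(sin φ₁ cos δ + cos φ₁ sin δ cos θ)
   = arcsin(-0.05666·0.97036 + 0.99839·0.24166·0.55194) = 4.48434°
λ₂ = λ₁ + atan2(sin θ sin δ cos φ₁, cos δ − sin φ₁ sin φ₂) = -24.80626°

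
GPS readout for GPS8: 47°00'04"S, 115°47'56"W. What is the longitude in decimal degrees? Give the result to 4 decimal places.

115° + 47′/60 + 56″/3600 = 115 + 0.78333 + 0.01556 = 115.7989°

115.7989°W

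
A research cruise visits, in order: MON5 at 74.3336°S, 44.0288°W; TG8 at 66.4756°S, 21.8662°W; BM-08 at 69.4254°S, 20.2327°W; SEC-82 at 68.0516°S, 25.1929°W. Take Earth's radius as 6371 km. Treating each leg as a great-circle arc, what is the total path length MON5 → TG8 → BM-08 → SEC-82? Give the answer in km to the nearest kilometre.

MON5→TG8: c = 0.186568 rad, d = 1188.62 km
TG8→BM-08: c = 0.052580 rad, d = 334.99 km
BM-08→SEC-82: c = 0.039483 rad, d = 251.55 km
Total = 1188.62 + 334.99 + 251.55 = 1775.16 km

1775 km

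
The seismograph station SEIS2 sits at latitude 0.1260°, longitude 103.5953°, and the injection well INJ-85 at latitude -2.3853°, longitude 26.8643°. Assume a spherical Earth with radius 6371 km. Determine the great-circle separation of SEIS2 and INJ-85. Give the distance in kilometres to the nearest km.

Δφ = -2.5113°,  Δλ = -76.7310°
a = sin²(Δφ/2) + cos φ₁ cos φ₂ sin²(Δλ/2) = 0.385384
c = 2·arcsin(√a) = 1.339508 rad = 76.7481°
d = R·c = 6371 × 1.339508 = 8534.0 km

8534 km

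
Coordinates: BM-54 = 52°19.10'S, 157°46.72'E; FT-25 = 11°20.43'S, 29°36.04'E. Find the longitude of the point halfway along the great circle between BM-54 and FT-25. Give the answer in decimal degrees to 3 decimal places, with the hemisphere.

68.168°E

BM-54: φ = -52.31833°, λ = +157.77867°
FT-25: φ = -11.34050°, λ = +29.60067°
Bx = cos φ₂ cos Δλ = -0.606039,  By = cos φ₂ sin Δλ = -0.770747
φₘ = atan2(sin φ₁ + sin φ₂, √((cos φ₁ + Bx)² + By²)) = -52.04293°
λₘ = λ₁ + atan2(By, cos φ₁ + Bx) = 68.16784°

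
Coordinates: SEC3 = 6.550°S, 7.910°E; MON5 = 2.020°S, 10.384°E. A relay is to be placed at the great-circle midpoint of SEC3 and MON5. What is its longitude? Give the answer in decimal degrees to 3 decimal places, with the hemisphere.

9.151°E

Bx = cos φ₂ cos Δλ = 0.998447,  By = cos φ₂ sin Δλ = 0.043139
φₘ = atan2(sin φ₁ + sin φ₂, √((cos φ₁ + Bx)² + By²)) = -4.28600°
λₘ = λ₁ + atan2(By, cos φ₁ + Bx) = 9.15067°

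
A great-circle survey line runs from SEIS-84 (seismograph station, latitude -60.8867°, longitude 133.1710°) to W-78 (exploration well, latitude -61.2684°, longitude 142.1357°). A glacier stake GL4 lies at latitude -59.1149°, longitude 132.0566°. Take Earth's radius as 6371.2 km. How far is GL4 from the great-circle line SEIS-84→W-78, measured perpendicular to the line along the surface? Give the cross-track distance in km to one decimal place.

184.2 km

δ₁₃ = central angle SEIS-84→GL4 = 0.032416 rad  (haversine)
θ₁₃ = bearing SEIS-84→GL4 = 342.059°,  θ₁₂ = bearing SEIS-84→W-78 = 98.946°
dₓₜ = R·arcsin(sin δ₁₃ · sin(θ₁₃ − θ₁₂)) = 6371.2·arcsin(0.03241·sin(243.113°)) = -184.194 km
|dₓₜ| = 184.194 km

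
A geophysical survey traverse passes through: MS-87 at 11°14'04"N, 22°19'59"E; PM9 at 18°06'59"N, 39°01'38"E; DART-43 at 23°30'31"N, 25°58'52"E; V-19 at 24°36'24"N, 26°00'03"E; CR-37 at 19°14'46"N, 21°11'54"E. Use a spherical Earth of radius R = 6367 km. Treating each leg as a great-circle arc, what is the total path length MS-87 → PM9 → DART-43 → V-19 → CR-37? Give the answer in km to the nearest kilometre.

4326 km

MS-87: φ = +11.23444°, λ = +22.33306°
PM9: φ = +18.11639°, λ = +39.02722°
DART-43: φ = +23.50861°, λ = +25.98111°
V-19: φ = +24.60667°, λ = +26.00083°
CR-37: φ = +19.24611°, λ = +21.19833°
MS-87→PM9: c = 0.306140 rad, d = 1949.20 km
PM9→DART-43: c = 0.232562 rad, d = 1480.72 km
DART-43→V-19: c = 0.019167 rad, d = 122.04 km
V-19→CR-37: c = 0.121624 rad, d = 774.38 km
Total = 1949.20 + 1480.72 + 122.04 + 774.38 = 4326.33 km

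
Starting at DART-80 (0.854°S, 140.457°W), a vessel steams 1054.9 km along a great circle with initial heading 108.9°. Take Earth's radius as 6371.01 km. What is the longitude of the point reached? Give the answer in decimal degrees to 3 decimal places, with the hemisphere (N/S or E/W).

δ = d/R = 1054.9/6371.01 = 0.165578 rad
φ₂ = arcsin(sin φ₁ cos δ + cos φ₁ sin δ cos θ)
   = arcsin(-0.01490·0.98632 + 0.99989·0.16482·-0.32392) = -3.90393°
λ₂ = λ₁ + atan2(sin θ sin δ cos φ₁, cos δ − sin φ₁ sin φ₂) = -131.46486°

131.465°W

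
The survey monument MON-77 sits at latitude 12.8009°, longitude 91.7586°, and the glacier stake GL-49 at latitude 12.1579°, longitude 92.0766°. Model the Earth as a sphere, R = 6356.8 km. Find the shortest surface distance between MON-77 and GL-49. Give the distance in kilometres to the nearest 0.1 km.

Δφ = -0.6430°,  Δλ = 0.3180°
a = sin²(Δφ/2) + cos φ₁ cos φ₂ sin²(Δλ/2) = 0.000039
c = 2·arcsin(√a) = 0.012462 rad = 0.7140°
d = R·c = 6356.8 × 0.012462 = 79.2 km

79.2 km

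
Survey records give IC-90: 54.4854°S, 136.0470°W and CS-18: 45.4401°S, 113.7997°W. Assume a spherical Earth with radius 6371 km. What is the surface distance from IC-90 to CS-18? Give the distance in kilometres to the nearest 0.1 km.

Δφ = 9.0453°,  Δλ = 22.2473°
a = sin²(Δφ/2) + cos φ₁ cos φ₂ sin²(Δλ/2) = 0.021389
c = 2·arcsin(√a) = 0.293552 rad = 16.8193°
d = R·c = 6371 × 0.293552 = 1870.2 km

1870.2 km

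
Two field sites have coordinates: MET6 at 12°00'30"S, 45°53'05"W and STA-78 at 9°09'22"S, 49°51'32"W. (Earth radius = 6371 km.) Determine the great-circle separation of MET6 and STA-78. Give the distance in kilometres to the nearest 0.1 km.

MET6: φ = -12.00833°, λ = -45.88472°
STA-78: φ = -9.15611°, λ = -49.85889°
Δφ = 2.8522°,  Δλ = -3.9742°
a = sin²(Δφ/2) + cos φ₁ cos φ₂ sin²(Δλ/2) = 0.001780
c = 2·arcsin(√a) = 0.084415 rad = 4.8366°
d = R·c = 6371 × 0.084415 = 537.8 km

537.8 km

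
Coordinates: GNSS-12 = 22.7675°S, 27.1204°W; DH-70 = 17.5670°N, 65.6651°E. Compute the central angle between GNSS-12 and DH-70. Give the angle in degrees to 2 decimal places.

99.18°

Δφ = 40.3345°,  Δλ = 92.7855°
a = sin²(Δφ/2) + cos φ₁ cos φ₂ sin²(Δλ/2) = 0.579762
c = 2·arcsin(√a) = 1.731004 rad = 99.1792°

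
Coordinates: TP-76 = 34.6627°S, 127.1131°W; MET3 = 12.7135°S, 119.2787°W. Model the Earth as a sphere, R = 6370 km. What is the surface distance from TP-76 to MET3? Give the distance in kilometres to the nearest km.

2565 km

Δφ = 21.9492°,  Δλ = 7.8344°
a = sin²(Δφ/2) + cos φ₁ cos φ₂ sin²(Δλ/2) = 0.039987
c = 2·arcsin(√a) = 0.402648 rad = 23.0700°
d = R·c = 6370 × 0.402648 = 2564.9 km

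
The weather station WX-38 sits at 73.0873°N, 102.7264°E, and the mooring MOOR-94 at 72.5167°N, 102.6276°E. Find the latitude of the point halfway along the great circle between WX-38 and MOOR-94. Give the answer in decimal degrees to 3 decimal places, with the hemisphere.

72.802°N

Bx = cos φ₂ cos Δλ = 0.300427,  By = cos φ₂ sin Δλ = -0.000518
φₘ = atan2(sin φ₁ + sin φ₂, √((cos φ₁ + Bx)² + By²)) = 72.80201°
λₘ = λ₁ + atan2(By, cos φ₁ + Bx) = 102.67621°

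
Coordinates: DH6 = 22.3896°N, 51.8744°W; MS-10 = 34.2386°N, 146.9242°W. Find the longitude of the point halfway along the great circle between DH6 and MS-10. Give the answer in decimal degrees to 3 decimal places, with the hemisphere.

Bx = cos φ₂ cos Δλ = -0.072768,  By = cos φ₂ sin Δλ = -0.823493
φₘ = atan2(sin φ₁ + sin φ₂, √((cos φ₁ + Bx)² + By²)) = 38.53254°
λₘ = λ₁ + atan2(By, cos φ₁ + Bx) = -95.90478°

95.905°W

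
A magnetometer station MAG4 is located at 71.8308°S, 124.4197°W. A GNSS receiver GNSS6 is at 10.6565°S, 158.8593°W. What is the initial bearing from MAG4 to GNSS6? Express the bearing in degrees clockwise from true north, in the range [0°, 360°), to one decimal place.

322.0°

Δλ = -34.4396°
y = sin Δλ · cos φ₂ = -0.555784
x = cos φ₁ sin φ₂ − sin φ₁ cos φ₂ cos Δλ = 0.712425
θ = atan2(y, x) = -37.9588° → 322.0412° (mod 360°)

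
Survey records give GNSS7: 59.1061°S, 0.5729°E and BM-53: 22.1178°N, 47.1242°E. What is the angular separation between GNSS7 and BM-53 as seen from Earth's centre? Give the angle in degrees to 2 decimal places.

Δφ = 81.2239°,  Δλ = 46.5513°
a = sin²(Δφ/2) + cos φ₁ cos φ₂ sin²(Δλ/2) = 0.497987
c = 2·arcsin(√a) = 1.566771 rad = 89.7694°

89.77°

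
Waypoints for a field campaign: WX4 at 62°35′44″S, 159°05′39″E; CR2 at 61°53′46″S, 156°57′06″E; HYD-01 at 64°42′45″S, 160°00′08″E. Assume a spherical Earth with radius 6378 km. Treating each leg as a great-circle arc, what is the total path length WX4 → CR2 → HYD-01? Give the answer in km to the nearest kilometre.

484 km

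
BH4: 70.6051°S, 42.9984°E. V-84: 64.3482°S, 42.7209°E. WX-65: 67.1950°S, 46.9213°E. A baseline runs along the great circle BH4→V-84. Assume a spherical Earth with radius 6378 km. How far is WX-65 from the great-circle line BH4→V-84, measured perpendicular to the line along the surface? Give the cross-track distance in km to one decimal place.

δ₁₃ = central angle BH4→WX-65 = 0.064388 rad  (haversine)
θ₁₃ = bearing BH4→WX-65 = 24.338°,  θ₁₂ = bearing BH4→V-84 = 358.898°
dₓₜ = R·arcsin(sin δ₁₃ · sin(θ₁₃ − θ₁₂)) = 6378·arcsin(0.06434·sin(-334.560°)) = 176.309 km
|dₓₜ| = 176.309 km

176.3 km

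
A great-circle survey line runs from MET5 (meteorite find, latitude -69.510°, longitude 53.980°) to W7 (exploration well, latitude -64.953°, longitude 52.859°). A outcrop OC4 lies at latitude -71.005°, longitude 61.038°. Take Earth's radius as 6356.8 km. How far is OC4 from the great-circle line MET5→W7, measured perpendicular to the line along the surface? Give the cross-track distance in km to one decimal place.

δ₁₃ = central angle MET5→OC4 = 0.049071 rad  (haversine)
θ₁₃ = bearing MET5→OC4 = 125.379°,  θ₁₂ = bearing MET5→W7 = 354.043°
dₓₜ = R·arcsin(sin δ₁₃ · sin(θ₁₃ − θ₁₂)) = 6356.8·arcsin(0.04905·sin(-228.664°)) = 234.176 km
|dₓₜ| = 234.176 km

234.2 km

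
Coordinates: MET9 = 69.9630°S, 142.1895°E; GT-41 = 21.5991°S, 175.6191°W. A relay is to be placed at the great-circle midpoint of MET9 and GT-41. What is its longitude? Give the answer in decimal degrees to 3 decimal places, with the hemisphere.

173.379°E

Bx = cos φ₂ cos Δλ = 0.688881,  By = cos φ₂ sin Δλ = 0.624451
φₘ = atan2(sin φ₁ + sin φ₂, √((cos φ₁ + Bx)² + By²)) = -47.31905°
λₘ = λ₁ + atan2(By, cos φ₁ + Bx) = 173.37923°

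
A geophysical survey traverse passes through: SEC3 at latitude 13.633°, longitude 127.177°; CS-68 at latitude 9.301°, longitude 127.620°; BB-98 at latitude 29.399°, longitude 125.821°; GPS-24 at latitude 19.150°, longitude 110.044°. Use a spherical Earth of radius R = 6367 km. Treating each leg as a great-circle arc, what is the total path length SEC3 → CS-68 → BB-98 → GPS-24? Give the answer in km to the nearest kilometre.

SEC3→CS-68: c = 0.075986 rad, d = 483.80 km
CS-68→BB-98: c = 0.352007 rad, d = 2241.23 km
BB-98→GPS-24: c = 0.307680 rad, d = 1959.00 km
Total = 483.80 + 2241.23 + 1959.00 = 4684.04 km

4684 km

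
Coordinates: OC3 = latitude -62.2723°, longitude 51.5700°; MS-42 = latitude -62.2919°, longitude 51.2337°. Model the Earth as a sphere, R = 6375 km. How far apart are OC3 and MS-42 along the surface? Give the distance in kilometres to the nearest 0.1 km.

17.5 km

Δφ = -0.0196°,  Δλ = -0.3363°
a = sin²(Δφ/2) + cos φ₁ cos φ₂ sin²(Δλ/2) = 0.000002
c = 2·arcsin(√a) = 0.002751 rad = 0.1576°
d = R·c = 6375 × 0.002751 = 17.5 km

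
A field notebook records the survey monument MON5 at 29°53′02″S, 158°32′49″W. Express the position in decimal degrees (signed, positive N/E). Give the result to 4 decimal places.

lat: 29.8839° S → -29.8839°
lon: 158.5469° W → -158.5469°

-29.8839°, -158.5469°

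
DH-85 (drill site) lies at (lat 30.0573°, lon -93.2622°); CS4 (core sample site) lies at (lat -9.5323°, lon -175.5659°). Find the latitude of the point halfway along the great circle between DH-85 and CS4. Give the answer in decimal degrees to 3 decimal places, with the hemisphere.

13.499°N

Bx = cos φ₂ cos Δλ = 0.132073,  By = cos φ₂ sin Δλ = -0.977309
φₘ = atan2(sin φ₁ + sin φ₂, √((cos φ₁ + Bx)² + By²)) = 13.49929°
λₘ = λ₁ + atan2(By, cos φ₁ + Bx) = -137.67359°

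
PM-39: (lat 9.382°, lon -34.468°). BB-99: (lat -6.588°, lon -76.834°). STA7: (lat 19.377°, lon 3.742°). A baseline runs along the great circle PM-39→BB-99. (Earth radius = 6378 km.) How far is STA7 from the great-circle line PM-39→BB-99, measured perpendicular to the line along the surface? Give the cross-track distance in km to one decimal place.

21.4 km

δ₁₃ = central angle PM-39→STA7 = 0.667436 rad  (haversine)
θ₁₃ = bearing PM-39→STA7 = 70.511°,  θ₁₂ = bearing PM-39→BB-99 = 250.821°
dₓₜ = R·arcsin(sin δ₁₃ · sin(θ₁₃ − θ₁₂)) = 6378·arcsin(0.61897·sin(-180.310°)) = 21.366 km
|dₓₜ| = 21.366 km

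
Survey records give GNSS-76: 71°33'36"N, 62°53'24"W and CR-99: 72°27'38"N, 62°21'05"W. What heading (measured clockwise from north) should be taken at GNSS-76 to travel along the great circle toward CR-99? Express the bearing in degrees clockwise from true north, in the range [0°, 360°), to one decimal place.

GNSS-76: φ = +71.56000°, λ = -62.89000°
CR-99: φ = +72.46056°, λ = -62.35139°
Δλ = 0.5386°
y = sin Δλ · cos φ₂ = 0.002833
x = cos φ₁ sin φ₂ − sin φ₁ cos φ₂ cos Δλ = 0.015730
θ = atan2(y, x) = 10.2096° → 10.2096° (mod 360°)

10.2°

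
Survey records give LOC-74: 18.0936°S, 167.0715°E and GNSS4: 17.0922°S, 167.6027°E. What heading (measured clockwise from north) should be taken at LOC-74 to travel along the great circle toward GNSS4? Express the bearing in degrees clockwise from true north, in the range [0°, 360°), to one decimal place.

Δλ = 0.5312°
y = sin Δλ · cos φ₂ = 0.008862
x = cos φ₁ sin φ₂ − sin φ₁ cos φ₂ cos Δλ = 0.017464
θ = atan2(y, x) = 26.9040° → 26.9040° (mod 360°)

26.9°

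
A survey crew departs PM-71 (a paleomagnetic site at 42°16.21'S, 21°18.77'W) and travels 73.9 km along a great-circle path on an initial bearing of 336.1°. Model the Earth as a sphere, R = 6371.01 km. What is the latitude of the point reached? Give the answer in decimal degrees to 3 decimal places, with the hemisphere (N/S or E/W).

41.662°S

PM-71: φ = -42.27017°, λ = -21.31283°
δ = d/R = 73.9/6371.01 = 0.011599 rad
φ₂ = arcsin(sin φ₁ cos δ + cos φ₁ sin δ cos θ)
   = arcsin(-0.67263·0.99993 + 0.73998·0.01160·0.91425) = -41.66199°
λ₂ = λ₁ + atan2(sin θ sin δ cos φ₁, cos δ − sin φ₁ sin φ₂) = -21.67324°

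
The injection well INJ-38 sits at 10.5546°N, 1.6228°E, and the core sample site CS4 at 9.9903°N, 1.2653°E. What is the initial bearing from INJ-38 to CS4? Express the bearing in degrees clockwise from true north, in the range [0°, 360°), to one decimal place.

212.0°

Δλ = -0.3575°
y = sin Δλ · cos φ₂ = -0.006145
x = cos φ₁ sin φ₂ − sin φ₁ cos φ₂ cos Δλ = -0.009845
θ = atan2(y, x) = -148.0296° → 211.9704° (mod 360°)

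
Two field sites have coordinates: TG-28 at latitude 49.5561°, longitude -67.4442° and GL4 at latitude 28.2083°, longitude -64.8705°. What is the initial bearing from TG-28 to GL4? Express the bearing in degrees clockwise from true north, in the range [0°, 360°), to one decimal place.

173.8°

Δλ = 2.5737°
y = sin Δλ · cos φ₂ = 0.039571
x = cos φ₁ sin φ₂ − sin φ₁ cos φ₂ cos Δλ = -0.363352
θ = atan2(y, x) = 173.7846° → 173.7846° (mod 360°)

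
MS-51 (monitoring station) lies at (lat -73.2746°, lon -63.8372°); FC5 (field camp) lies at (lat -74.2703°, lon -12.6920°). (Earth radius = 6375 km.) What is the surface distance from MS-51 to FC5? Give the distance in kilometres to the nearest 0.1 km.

1545.0 km

Δφ = -0.9957°,  Δλ = 51.1452°
a = sin²(Δφ/2) + cos φ₁ cos φ₂ sin²(Δλ/2) = 0.014612
c = 2·arcsin(√a) = 0.242356 rad = 13.8859°
d = R·c = 6375 × 0.242356 = 1545.0 km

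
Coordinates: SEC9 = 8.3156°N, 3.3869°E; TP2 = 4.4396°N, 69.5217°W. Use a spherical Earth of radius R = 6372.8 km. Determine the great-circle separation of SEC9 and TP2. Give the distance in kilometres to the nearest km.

Δφ = -3.8760°,  Δλ = -72.9086°
a = sin²(Δφ/2) + cos φ₁ cos φ₂ sin²(Δλ/2) = 0.349435
c = 2·arcsin(√a) = 1.264919 rad = 72.4745°
d = R·c = 6372.8 × 1.264919 = 8061.1 km

8061 km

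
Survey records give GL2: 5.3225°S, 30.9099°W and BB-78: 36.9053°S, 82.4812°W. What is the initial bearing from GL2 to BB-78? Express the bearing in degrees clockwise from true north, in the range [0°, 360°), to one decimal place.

228.6°

Δλ = -51.5713°
y = sin Δλ · cos φ₂ = -0.626415
x = cos φ₁ sin φ₂ − sin φ₁ cos φ₂ cos Δλ = -0.551802
θ = atan2(y, x) = -131.3765° → 228.6235° (mod 360°)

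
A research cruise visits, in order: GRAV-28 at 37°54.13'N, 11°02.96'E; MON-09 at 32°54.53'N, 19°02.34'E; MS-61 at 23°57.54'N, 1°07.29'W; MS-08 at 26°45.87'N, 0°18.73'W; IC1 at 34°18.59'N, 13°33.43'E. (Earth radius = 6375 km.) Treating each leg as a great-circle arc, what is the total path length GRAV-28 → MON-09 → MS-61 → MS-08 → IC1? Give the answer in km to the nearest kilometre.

5009 km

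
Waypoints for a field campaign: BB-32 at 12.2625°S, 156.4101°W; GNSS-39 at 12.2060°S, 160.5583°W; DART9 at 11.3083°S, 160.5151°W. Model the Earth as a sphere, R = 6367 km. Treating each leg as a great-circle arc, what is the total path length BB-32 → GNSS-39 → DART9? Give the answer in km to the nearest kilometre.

BB-32→GNSS-39: c = 0.070762 rad, d = 450.54 km
GNSS-39→DART9: c = 0.015685 rad, d = 99.87 km
Total = 450.54 + 99.87 = 550.41 km

550 km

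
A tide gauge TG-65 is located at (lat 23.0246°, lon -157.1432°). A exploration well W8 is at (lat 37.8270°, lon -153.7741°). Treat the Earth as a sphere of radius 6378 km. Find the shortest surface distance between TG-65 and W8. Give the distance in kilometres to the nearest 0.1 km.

1678.8 km

Δφ = 14.8024°,  Δλ = 3.3691°
a = sin²(Δφ/2) + cos φ₁ cos φ₂ sin²(Δλ/2) = 0.017222
c = 2·arcsin(√a) = 0.263223 rad = 15.0816°
d = R·c = 6378 × 0.263223 = 1678.8 km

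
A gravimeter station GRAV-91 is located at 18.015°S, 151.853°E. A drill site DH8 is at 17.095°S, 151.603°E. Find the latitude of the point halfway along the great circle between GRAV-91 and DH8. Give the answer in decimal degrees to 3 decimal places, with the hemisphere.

17.555°S

Bx = cos φ₂ cos Δλ = 0.955810,  By = cos φ₂ sin Δλ = -0.004171
φₘ = atan2(sin φ₁ + sin φ₂, √((cos φ₁ + Bx)² + By²)) = -17.55504°
λₘ = λ₁ + atan2(By, cos φ₁ + Bx) = 151.72768°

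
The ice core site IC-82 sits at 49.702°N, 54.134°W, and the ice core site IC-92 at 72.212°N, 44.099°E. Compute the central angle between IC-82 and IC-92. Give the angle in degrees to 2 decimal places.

Δφ = 22.5100°,  Δλ = 98.2330°
a = sin²(Δφ/2) + cos φ₁ cos φ₂ sin²(Δλ/2) = 0.151032
c = 2·arcsin(√a) = 0.798286 rad = 45.7384°

45.74°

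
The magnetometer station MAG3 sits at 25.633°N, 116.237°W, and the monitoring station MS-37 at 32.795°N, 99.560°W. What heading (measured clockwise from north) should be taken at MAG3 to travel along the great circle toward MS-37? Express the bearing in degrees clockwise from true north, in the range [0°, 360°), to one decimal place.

59.9°

Δλ = 16.6770°
y = sin Δλ · cos φ₂ = 0.241236
x = cos φ₁ sin φ₂ − sin φ₁ cos φ₂ cos Δλ = 0.139971
θ = atan2(y, x) = 59.8766° → 59.8766° (mod 360°)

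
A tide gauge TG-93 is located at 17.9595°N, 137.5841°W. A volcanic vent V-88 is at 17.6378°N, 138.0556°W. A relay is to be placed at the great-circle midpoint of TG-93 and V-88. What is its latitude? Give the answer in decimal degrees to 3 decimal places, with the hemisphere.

Bx = cos φ₂ cos Δλ = 0.952959,  By = cos φ₂ sin Δλ = -0.007842
φₘ = atan2(sin φ₁ + sin φ₂, √((cos φ₁ + Bx)² + By²)) = 17.79879°
λₘ = λ₁ + atan2(By, cos φ₁ + Bx) = -137.82006°

17.799°N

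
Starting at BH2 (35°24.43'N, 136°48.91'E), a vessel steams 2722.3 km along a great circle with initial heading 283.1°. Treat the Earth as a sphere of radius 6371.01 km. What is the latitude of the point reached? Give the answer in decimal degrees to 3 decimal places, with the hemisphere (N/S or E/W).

37.146°N

BH2: φ = +35.40717°, λ = +136.81517°
δ = d/R = 2722.3/6371.01 = 0.427295 rad
φ₂ = arcsin(sin φ₁ cos δ + cos φ₁ sin δ cos θ)
   = arcsin(0.57938·0.91009 + 0.81506·0.41441·0.22665) = 37.14587°
λ₂ = λ₁ + atan2(sin θ sin δ cos φ₁, cos δ − sin φ₁ sin φ₂) = 106.39301°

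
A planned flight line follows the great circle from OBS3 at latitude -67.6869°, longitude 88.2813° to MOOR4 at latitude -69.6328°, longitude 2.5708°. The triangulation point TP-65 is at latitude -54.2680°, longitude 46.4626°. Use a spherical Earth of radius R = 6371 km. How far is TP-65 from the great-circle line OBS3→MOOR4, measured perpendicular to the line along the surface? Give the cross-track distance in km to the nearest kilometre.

2192 km

δ₁₃ = central angle OBS3→TP-65 = 0.412261 rad  (haversine)
θ₁₃ = bearing OBS3→TP-65 = 283.633°,  θ₁₂ = bearing OBS3→MOOR4 = 226.284°
dₓₜ = R·arcsin(sin δ₁₃ · sin(θ₁₃ − θ₁₂)) = 6371·arcsin(0.40068·sin(57.349°)) = 2192.362 km
|dₓₜ| = 2192.362 km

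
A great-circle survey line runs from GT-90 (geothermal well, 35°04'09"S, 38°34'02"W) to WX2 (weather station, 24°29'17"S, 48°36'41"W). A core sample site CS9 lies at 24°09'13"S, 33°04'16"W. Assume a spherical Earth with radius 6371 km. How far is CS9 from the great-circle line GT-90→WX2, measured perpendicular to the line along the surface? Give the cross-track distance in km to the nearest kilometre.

1219 km

GT-90: φ = -35.06917°, λ = -38.56722°
WX2: φ = -24.48806°, λ = -48.61139°
CS9: φ = -24.15361°, λ = -33.07111°
δ₁₃ = central angle GT-90→CS9 = 0.207864 rad  (haversine)
θ₁₃ = bearing GT-90→CS9 = 25.054°,  θ₁₂ = bearing GT-90→WX2 = 317.893°
dₓₜ = R·arcsin(sin δ₁₃ · sin(θ₁₃ − θ₁₂)) = 6371·arcsin(0.20637·sin(-292.838°)) = 1219.134 km
|dₓₜ| = 1219.134 km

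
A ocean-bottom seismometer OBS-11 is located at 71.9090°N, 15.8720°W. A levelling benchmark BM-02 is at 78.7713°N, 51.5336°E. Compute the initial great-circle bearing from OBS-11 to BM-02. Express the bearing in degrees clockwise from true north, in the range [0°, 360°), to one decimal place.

Δλ = 67.4056°
y = sin Δλ · cos φ₂ = 0.179780
x = cos φ₁ sin φ₂ − sin φ₁ cos φ₂ cos Δλ = 0.233467
θ = atan2(y, x) = 37.5979° → 37.5979° (mod 360°)

37.6°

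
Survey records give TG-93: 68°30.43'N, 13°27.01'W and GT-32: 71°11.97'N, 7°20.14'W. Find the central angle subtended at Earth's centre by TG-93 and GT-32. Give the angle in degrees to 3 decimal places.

3.415°

TG-93: φ = +68.50717°, λ = -13.45017°
GT-32: φ = +71.19950°, λ = -7.33567°
Δφ = 2.6923°,  Δλ = 6.1145°
a = sin²(Δφ/2) + cos φ₁ cos φ₂ sin²(Δλ/2) = 0.000888
c = 2·arcsin(√a) = 0.059600 rad = 3.4148°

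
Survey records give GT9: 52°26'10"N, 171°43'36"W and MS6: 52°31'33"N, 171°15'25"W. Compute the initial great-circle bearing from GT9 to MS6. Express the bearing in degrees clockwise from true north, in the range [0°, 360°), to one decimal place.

72.4°

GT9: φ = +52.43611°, λ = -171.72667°
MS6: φ = +52.52583°, λ = -171.25694°
Δλ = 0.4697°
y = sin Δλ · cos φ₂ = 0.004988
x = cos φ₁ sin φ₂ − sin φ₁ cos φ₂ cos Δλ = 0.001582
θ = atan2(y, x) = 72.4006° → 72.4006° (mod 360°)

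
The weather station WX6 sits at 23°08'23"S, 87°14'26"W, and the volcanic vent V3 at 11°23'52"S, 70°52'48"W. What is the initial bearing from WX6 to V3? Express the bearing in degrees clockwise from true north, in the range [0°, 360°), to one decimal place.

WX6: φ = -23.13972°, λ = -87.24056°
V3: φ = -11.39778°, λ = -70.88000°
Δλ = 16.3606°
y = sin Δλ · cos φ₂ = 0.276126
x = cos φ₁ sin φ₂ − sin φ₁ cos φ₂ cos Δλ = 0.187906
θ = atan2(y, x) = 55.7644° → 55.7644° (mod 360°)

55.8°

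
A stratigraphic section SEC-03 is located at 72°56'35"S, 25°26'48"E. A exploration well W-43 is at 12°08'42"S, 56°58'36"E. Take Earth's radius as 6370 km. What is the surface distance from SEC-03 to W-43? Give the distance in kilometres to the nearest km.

SEC-03: φ = -72.94306°, λ = +25.44667°
W-43: φ = -12.14500°, λ = +56.97667°
Δφ = 60.7981°,  Δλ = 31.5300°
a = sin²(Δφ/2) + cos φ₁ cos φ₂ sin²(Δλ/2) = 0.277223
c = 2·arcsin(√a) = 1.109003 rad = 63.5412°
d = R·c = 6370 × 1.109003 = 7064.3 km

7064 km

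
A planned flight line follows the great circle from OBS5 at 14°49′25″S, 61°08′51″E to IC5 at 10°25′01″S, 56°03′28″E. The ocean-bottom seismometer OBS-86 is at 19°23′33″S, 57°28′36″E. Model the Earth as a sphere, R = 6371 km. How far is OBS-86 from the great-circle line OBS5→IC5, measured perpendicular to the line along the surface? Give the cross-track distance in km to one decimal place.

638.9 km

OBS5: φ = -14.82361°, λ = +61.14750°
IC5: φ = -10.41694°, λ = +56.05778°
OBS-86: φ = -19.39250°, λ = +57.47667°
δ₁₃ = central angle OBS5→OBS-86 = 0.100527 rad  (haversine)
θ₁₃ = bearing OBS5→OBS-86 = 216.997°,  θ₁₂ = bearing OBS5→IC5 = 310.998°
dₓₜ = R·arcsin(sin δ₁₃ · sin(θ₁₃ − θ₁₂)) = 6371·arcsin(0.10036·sin(-94.001°)) = -638.890 km
|dₓₜ| = 638.890 km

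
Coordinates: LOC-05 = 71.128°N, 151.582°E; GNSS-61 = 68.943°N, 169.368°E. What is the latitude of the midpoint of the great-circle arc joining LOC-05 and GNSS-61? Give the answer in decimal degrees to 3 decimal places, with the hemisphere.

Bx = cos φ₂ cos Δλ = 0.342124,  By = cos φ₂ sin Δλ = 0.109752
φₘ = atan2(sin φ₁ + sin φ₂, √((cos φ₁ + Bx)² + By²)) = 70.25623°
λₘ = λ₁ + atan2(By, cos φ₁ + Bx) = 160.94562°

70.256°N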